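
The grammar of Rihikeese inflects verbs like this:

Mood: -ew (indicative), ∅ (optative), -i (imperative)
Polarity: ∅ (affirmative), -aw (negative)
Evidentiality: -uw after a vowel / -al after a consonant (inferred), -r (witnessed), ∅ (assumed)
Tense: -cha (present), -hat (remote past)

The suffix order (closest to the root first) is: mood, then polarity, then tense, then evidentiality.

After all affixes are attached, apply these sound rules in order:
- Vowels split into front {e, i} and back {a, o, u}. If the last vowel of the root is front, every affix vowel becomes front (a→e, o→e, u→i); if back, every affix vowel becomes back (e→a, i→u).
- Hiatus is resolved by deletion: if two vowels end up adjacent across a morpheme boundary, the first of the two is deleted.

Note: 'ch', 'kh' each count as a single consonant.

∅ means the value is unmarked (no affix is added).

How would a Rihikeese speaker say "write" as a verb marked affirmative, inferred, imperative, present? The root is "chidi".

Attach mood imperative -i → chidii.
polarity = affirmative: zero marking, form stays chidii.
Attach tense present -cha → chidiicha.
Attach evidentiality inferred -uw (after vowel 'a') → chidiichauw.
Apply vowel harmony: chidiichauw → chidiicheiw.
Apply vowel deletion: chidiicheiw → chidichiw.

chidichiw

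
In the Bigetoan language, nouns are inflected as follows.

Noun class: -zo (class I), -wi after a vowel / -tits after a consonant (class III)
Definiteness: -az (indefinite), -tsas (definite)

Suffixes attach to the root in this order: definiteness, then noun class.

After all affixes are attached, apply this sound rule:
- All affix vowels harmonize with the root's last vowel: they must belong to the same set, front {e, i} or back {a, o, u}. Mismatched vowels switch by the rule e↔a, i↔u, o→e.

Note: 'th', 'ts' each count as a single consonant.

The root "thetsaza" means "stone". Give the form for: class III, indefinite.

Attach definiteness indefinite -az → thetsazaaz.
Attach noun class class III -tits (after consonant 'z') → thetsazaaztits.
Apply vowel harmony: thetsazaaztits → thetsazaaztuts.

thetsazaaztuts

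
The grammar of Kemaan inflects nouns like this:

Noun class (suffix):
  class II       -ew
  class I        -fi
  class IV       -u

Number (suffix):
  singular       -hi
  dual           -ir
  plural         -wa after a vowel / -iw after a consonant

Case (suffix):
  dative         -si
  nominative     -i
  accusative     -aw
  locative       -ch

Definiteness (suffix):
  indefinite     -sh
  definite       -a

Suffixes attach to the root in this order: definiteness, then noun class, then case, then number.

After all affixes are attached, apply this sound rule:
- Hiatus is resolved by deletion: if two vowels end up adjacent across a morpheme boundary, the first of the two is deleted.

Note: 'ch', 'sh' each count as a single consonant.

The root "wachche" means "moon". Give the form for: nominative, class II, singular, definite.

Attach definiteness definite -a → wachchea.
Attach noun class class II -ew → wachcheaew.
Attach case nominative -i → wachcheaewi.
Attach number singular -hi → wachcheaewihi.
Apply vowel deletion: wachcheaewihi → wachchewihi.

wachchewihi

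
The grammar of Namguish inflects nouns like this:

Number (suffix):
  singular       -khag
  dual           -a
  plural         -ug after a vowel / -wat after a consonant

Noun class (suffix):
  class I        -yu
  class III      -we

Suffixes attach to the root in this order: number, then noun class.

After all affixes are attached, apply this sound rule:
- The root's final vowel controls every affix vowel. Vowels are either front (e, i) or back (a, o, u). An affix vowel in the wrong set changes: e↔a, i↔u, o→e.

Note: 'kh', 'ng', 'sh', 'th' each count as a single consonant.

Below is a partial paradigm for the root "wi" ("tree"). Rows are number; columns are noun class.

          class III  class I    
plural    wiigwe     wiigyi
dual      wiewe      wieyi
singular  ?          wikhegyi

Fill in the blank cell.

wikhegwe

Attach number singular -khag → wikhag.
Attach noun class class III -we → wikhagwe.
Apply vowel harmony: wikhagwe → wikhegwe.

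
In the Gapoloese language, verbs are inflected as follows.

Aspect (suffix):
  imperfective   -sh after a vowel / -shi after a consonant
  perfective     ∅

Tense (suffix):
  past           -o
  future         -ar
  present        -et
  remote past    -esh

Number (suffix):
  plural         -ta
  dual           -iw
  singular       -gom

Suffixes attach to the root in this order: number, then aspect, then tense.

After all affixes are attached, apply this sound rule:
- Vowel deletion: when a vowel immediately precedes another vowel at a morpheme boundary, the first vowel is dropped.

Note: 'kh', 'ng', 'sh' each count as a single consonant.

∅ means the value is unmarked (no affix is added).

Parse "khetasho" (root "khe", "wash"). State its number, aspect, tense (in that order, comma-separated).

Segment: khe-ta-sh-o.
number: -ta → plural.
aspect: -sh/shi → imperfective.
tense: -o → past.

plural, imperfective, past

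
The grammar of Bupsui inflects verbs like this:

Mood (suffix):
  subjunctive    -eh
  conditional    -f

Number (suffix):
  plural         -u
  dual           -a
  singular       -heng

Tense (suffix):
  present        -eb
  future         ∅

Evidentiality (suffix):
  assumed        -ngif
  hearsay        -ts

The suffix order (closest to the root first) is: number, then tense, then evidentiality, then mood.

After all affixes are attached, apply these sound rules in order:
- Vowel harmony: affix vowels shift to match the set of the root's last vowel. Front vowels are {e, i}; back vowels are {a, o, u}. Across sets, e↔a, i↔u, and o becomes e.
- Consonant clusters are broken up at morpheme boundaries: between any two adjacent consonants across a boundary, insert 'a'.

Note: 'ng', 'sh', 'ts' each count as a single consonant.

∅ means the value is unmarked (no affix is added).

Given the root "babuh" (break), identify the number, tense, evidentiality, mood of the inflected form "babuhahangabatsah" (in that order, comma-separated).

singular, present, hearsay, subjunctive

Segment: babuh-heng-eb-ts-eh.
number: -heng → singular.
tense: -eb → present.
evidentiality: -ts → hearsay.
mood: -eh → subjunctive.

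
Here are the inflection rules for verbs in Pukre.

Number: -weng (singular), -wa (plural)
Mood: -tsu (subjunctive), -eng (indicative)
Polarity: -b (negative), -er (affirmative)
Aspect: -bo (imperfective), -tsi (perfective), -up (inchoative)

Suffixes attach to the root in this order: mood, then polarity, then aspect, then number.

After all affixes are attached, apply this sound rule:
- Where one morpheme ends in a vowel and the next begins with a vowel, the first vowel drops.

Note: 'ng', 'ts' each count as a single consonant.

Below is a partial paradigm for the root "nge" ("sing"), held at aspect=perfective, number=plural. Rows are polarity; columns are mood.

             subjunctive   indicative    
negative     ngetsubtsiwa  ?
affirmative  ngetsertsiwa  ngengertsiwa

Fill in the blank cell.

Attach mood indicative -eng → ngeeng.
Attach polarity negative -b → ngeengb.
Attach aspect perfective -tsi → ngeengbtsi.
Attach number plural -wa → ngeengbtsiwa.
Apply vowel deletion: ngeengbtsiwa → ngengbtsiwa.

ngengbtsiwa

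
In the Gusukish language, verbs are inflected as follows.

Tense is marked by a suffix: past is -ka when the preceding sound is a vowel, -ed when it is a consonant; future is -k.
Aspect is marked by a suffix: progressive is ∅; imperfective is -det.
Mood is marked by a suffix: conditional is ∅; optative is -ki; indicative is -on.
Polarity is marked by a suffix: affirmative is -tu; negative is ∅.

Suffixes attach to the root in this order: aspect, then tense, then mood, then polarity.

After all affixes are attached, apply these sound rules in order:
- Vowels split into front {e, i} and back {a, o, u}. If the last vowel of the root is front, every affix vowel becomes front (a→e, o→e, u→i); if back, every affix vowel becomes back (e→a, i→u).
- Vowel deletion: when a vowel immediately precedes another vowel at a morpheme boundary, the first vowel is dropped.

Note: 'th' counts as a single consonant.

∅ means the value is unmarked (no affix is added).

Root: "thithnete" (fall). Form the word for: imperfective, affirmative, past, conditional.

Attach aspect imperfective -det → thithnetedet.
Attach tense past -ed (after consonant 't') → thithnetedeted.
mood = conditional: zero marking, form stays thithnetedeted.
Attach polarity affirmative -tu → thithnetedetedtu.
Apply vowel harmony: thithnetedetedtu → thithnetedetedti.
Vowel deletion: no change.

thithnetedetedti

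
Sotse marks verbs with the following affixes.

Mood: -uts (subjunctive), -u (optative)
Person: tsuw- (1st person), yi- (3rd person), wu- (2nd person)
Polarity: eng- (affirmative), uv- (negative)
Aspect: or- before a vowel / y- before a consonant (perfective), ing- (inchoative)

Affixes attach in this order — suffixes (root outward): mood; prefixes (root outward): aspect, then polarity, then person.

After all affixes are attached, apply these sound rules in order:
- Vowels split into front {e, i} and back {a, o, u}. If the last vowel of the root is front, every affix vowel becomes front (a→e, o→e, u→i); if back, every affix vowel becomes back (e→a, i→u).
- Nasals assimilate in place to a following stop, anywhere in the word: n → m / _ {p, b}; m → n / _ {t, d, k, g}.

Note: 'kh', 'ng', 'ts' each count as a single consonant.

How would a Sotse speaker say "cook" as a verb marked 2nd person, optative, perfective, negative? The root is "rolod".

Attach aspect perfective y- (before consonant 'r') → yrolod.
Attach polarity negative uv- → uvyrolod.
Attach person 2nd person wu- → wuuvyrolod.
Attach mood optative -u → wuuvyrolodu.
Vowel harmony: no change.
Nasal assimilation: no change.

wuuvyrolodu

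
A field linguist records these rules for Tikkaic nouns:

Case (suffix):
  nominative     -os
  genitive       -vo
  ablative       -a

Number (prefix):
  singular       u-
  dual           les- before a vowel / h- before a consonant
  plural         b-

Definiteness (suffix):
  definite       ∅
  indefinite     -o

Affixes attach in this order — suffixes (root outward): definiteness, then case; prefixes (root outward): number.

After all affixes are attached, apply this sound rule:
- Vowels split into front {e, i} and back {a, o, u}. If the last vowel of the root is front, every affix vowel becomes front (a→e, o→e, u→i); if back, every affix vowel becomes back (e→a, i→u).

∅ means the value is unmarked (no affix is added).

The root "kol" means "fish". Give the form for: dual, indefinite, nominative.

Attach definiteness indefinite -o → kolo.
Attach case nominative -os → koloos.
Attach number dual h- (before consonant 'k') → hkoloos.
Vowel harmony: no change.

hkoloos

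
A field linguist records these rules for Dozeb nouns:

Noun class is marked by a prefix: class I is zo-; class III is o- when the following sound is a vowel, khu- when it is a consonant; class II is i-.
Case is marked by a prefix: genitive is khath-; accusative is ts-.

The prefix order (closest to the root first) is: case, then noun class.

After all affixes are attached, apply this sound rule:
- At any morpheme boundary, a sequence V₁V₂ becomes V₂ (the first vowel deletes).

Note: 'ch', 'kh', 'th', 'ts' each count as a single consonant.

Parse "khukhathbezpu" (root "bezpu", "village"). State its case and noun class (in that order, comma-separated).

Segment: khu-khath-bezpu.
case: khath- → genitive.
noun class: o/khu- → class III.

genitive, class III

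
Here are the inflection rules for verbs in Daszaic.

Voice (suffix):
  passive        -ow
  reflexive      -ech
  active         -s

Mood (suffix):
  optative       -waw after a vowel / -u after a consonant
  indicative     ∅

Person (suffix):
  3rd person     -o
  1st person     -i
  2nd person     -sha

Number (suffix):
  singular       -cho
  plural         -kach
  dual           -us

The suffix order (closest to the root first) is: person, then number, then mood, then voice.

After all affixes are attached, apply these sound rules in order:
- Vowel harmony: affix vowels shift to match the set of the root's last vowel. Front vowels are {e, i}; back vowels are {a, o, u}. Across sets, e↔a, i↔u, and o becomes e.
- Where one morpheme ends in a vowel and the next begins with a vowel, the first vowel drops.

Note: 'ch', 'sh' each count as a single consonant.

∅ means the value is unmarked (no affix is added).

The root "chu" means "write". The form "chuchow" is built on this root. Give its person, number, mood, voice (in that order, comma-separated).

Segment: chu-i-cho-ow.
person: -i → 1st person.
number: -cho → singular.
mood: ∅ → indicative.
voice: -ow → passive.

1st person, singular, indicative, passive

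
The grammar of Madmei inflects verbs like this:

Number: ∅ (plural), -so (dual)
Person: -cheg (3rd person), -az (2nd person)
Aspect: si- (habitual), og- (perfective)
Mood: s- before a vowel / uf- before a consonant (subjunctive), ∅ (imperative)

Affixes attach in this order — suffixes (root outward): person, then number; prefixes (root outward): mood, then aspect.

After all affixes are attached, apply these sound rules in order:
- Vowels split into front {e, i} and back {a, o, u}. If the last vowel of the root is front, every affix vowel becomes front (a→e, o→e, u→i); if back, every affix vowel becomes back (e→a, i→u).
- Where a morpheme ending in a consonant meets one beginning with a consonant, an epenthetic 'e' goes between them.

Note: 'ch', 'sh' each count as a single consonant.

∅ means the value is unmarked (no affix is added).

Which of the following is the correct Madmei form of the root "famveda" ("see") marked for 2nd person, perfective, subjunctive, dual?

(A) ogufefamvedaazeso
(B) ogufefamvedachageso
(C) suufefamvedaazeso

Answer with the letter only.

Attach person 2nd person -az → famvedaaz.
Attach mood subjunctive uf- (before consonant 'f') → uffamvedaaz.
Attach aspect perfective og- → oguffamvedaaz.
Attach number dual -so → oguffamvedaazso.
Vowel harmony: no change.
Apply epenthesis: oguffamvedaazso → ogufefamvedaazeso.
So the correct form is ogufefamvedaazeso, option (A).
(C) suufefamvedaazeso is wrong: it uses habitual instead of perfective for aspect.
(B) ogufefamvedachageso is wrong: it uses 3rd person instead of 2nd person for person.

A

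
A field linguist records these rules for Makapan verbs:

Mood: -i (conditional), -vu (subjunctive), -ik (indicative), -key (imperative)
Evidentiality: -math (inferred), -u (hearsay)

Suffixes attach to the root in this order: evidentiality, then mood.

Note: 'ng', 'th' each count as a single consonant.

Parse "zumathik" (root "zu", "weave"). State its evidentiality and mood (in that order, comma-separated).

inferred, indicative

Segment: zu-math-ik.
evidentiality: -math → inferred.
mood: -ik → indicative.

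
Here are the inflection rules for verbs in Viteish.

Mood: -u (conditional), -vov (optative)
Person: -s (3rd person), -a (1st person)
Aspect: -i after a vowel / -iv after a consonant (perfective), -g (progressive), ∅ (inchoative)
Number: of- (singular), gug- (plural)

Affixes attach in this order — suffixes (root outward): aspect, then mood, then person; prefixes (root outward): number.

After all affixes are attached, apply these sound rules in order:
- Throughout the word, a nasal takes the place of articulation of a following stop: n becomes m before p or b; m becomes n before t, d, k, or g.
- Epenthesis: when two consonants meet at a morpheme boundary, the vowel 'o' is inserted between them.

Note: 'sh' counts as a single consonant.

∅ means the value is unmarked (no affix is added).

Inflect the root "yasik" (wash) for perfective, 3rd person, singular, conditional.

ofoyasikivus

Attach aspect perfective -iv (after consonant 'k') → yasikiv.
Attach mood conditional -u → yasikivu.
Attach number singular of- → ofyasikivu.
Attach person 3rd person -s → ofyasikivus.
Nasal assimilation: no change.
Apply epenthesis: ofyasikivus → ofoyasikivus.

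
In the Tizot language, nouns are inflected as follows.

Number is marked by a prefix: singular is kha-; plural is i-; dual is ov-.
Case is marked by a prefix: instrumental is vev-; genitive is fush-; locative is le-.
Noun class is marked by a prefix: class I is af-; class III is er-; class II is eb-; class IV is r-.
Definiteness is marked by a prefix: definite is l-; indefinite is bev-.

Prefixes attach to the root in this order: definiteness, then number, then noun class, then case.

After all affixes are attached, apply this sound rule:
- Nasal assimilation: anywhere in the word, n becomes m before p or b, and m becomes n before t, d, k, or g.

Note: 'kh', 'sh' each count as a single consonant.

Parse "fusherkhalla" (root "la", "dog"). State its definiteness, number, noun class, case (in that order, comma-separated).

definite, singular, class III, genitive

Segment: fush-er-kha-l-la.
definiteness: l- → definite.
number: kha- → singular.
noun class: er- → class III.
case: fush- → genitive.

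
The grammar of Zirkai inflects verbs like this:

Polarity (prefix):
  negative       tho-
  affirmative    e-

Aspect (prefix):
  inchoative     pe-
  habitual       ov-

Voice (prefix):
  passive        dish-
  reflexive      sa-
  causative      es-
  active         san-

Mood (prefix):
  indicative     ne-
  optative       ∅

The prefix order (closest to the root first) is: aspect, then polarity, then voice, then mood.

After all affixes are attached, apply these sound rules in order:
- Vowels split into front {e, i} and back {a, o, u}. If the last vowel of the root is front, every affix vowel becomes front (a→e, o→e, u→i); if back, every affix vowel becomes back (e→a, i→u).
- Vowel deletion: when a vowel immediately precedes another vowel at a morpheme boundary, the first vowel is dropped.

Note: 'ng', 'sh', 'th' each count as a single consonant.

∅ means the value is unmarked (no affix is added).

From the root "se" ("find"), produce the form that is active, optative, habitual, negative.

senthevse

Attach aspect habitual ov- → ovse.
Attach polarity negative tho- → thoovse.
Attach voice active san- → santhoovse.
mood = optative: zero marking, form stays santhoovse.
Apply vowel harmony: santhoovse → sentheevse.
Apply vowel deletion: sentheevse → senthevse.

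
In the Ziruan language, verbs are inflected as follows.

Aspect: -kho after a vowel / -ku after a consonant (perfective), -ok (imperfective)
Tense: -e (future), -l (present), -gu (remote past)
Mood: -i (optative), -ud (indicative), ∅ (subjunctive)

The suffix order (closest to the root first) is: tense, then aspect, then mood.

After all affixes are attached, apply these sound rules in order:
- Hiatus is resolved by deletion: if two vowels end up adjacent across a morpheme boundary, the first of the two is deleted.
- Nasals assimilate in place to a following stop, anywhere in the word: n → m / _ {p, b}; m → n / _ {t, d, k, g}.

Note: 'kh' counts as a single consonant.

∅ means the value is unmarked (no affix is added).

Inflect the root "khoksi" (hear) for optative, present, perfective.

Attach tense present -l → khoksil.
Attach aspect perfective -ku (after consonant 'l') → khoksilku.
Attach mood optative -i → khoksilkui.
Apply vowel deletion: khoksilkui → khoksilki.
Nasal assimilation: no change.

khoksilki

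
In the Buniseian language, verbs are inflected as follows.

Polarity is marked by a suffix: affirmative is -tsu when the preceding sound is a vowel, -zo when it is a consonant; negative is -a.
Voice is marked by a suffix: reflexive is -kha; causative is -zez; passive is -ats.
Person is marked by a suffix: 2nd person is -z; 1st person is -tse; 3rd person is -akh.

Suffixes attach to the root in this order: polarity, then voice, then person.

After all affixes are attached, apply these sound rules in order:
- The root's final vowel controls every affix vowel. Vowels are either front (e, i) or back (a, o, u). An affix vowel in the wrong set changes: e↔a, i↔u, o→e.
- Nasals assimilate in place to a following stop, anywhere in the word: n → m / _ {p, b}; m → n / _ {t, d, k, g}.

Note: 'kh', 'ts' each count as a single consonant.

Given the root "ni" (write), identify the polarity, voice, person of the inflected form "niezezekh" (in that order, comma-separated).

negative, causative, 3rd person

Segment: ni-a-zez-akh.
polarity: -a → negative.
voice: -zez → causative.
person: -akh → 3rd person.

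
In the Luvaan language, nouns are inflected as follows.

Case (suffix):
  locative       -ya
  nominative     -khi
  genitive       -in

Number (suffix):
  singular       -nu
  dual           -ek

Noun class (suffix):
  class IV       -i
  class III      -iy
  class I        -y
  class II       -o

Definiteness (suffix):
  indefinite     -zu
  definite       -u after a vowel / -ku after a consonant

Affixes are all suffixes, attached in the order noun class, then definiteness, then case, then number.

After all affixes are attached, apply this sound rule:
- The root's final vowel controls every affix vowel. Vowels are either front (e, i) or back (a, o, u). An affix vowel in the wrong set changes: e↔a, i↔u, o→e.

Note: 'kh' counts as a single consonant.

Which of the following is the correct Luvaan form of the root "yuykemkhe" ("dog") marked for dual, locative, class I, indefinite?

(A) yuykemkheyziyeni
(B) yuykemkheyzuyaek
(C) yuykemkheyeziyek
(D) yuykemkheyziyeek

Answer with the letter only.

Attach noun class class I -y → yuykemkhey.
Attach definiteness indefinite -zu → yuykemkheyzu.
Attach case locative -ya → yuykemkheyzuya.
Attach number dual -ek → yuykemkheyzuyaek.
Apply vowel harmony: yuykemkheyzuyaek → yuykemkheyziyeek.
So the correct form is yuykemkheyziyeek, option (D).
(C) yuykemkheyeziyek is wrong: it has the affixes in the wrong order.
(B) yuykemkheyzuyaek is wrong: it fails to apply the sound rule(s).
(A) yuykemkheyziyeni is wrong: it uses singular instead of dual for number.

D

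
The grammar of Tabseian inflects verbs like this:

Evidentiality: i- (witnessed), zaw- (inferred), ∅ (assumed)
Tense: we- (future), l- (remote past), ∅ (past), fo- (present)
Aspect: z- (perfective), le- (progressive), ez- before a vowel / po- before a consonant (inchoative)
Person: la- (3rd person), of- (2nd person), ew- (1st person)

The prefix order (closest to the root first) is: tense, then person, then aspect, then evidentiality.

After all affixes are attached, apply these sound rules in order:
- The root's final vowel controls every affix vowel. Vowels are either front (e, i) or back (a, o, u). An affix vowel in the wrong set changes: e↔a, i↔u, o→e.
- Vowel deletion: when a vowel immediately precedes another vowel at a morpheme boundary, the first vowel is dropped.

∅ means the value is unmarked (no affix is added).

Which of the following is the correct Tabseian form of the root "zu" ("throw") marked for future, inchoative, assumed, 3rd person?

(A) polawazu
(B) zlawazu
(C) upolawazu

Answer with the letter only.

Attach tense future we- → wezu.
Attach person 3rd person la- → lawezu.
Attach aspect inchoative po- (before consonant 'l') → polawezu.
evidentiality = assumed: zero marking, form stays polawezu.
Apply vowel harmony: polawezu → polawazu.
Vowel deletion: no change.
So the correct form is polawazu, option (A).
(C) upolawazu is wrong: it uses witnessed instead of assumed for evidentiality.
(B) zlawazu is wrong: it uses perfective instead of inchoative for aspect.

A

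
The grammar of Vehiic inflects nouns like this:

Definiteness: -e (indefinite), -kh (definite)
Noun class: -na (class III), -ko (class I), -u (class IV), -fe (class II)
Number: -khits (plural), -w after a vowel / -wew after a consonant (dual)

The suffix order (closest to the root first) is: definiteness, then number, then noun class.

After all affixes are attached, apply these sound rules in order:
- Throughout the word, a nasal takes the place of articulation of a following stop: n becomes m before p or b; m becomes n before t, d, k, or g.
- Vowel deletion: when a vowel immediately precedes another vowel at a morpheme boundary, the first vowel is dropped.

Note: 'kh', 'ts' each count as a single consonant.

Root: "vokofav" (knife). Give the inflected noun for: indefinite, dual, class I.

Attach definiteness indefinite -e → vokofave.
Attach number dual -w (after vowel 'e') → vokofavew.
Attach noun class class I -ko → vokofavewko.
Nasal assimilation: no change.
Vowel deletion: no change.

vokofavewko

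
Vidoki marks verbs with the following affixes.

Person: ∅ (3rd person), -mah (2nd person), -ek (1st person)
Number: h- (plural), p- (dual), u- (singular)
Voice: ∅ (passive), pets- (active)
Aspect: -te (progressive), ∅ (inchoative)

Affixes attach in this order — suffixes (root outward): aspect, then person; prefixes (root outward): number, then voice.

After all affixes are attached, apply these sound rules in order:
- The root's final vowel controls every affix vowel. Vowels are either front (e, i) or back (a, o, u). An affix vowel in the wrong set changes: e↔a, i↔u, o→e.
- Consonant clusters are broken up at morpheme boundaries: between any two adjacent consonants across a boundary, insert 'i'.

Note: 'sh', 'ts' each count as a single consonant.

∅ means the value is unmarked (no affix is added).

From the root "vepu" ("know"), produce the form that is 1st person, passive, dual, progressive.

piveputaak

Attach aspect progressive -te → vepute.
Attach person 1st person -ek → veputeek.
Attach number dual p- → pveputeek.
voice = passive: zero marking, form stays pveputeek.
Apply vowel harmony: pveputeek → pveputaak.
Apply epenthesis: pveputaak → piveputaak.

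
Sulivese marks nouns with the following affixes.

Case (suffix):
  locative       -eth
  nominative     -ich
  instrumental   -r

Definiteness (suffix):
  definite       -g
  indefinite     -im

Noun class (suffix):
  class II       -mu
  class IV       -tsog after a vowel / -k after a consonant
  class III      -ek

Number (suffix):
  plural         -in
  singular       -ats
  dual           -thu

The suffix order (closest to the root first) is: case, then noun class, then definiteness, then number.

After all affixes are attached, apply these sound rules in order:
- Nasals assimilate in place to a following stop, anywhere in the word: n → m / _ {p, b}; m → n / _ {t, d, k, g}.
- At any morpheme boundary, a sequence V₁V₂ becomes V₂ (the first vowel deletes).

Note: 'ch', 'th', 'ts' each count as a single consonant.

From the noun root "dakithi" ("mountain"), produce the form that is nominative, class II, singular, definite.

dakithichmugats

Attach case nominative -ich → dakithiich.
Attach noun class class II -mu → dakithiichmu.
Attach definiteness definite -g → dakithiichmug.
Attach number singular -ats → dakithiichmugats.
Nasal assimilation: no change.
Apply vowel deletion: dakithiichmugats → dakithichmugats.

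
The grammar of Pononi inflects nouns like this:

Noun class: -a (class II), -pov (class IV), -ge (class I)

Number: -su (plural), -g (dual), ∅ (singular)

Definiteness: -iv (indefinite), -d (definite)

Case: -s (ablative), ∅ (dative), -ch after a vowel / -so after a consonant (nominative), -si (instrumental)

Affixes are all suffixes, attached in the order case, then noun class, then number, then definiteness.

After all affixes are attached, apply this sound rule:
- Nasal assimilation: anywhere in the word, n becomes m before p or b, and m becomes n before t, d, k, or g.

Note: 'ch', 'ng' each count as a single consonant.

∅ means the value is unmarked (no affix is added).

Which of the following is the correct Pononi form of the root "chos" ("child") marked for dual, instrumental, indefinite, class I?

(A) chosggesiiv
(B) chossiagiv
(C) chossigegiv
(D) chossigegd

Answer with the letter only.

C

Attach case instrumental -si → chossi.
Attach noun class class I -ge → chossige.
Attach number dual -g → chossigeg.
Attach definiteness indefinite -iv → chossigegiv.
Nasal assimilation: no change.
So the correct form is chossigegiv, option (C).
(A) chosggesiiv is wrong: it has the affixes in the wrong order.
(B) chossiagiv is wrong: it uses class II instead of class I for noun class.
(D) chossigegd is wrong: it uses definite instead of indefinite for definiteness.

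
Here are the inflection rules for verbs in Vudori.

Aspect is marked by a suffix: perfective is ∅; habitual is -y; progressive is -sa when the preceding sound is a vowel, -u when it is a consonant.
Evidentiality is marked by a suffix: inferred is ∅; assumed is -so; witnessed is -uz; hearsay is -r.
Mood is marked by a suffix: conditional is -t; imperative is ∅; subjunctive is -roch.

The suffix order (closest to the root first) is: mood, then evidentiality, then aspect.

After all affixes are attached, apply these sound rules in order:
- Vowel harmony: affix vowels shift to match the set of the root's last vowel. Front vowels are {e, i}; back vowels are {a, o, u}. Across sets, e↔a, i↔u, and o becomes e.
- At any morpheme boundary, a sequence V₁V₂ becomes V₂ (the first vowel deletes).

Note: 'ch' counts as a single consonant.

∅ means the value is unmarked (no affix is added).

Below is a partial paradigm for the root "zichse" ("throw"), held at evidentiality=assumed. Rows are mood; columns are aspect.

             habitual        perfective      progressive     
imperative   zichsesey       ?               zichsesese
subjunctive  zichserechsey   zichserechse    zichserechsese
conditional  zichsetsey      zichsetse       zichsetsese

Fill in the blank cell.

zichsese

mood = imperative: zero marking, form stays zichse.
Attach evidentiality assumed -so → zichseso.
aspect = perfective: zero marking, form stays zichseso.
Apply vowel harmony: zichseso → zichsese.
Vowel deletion: no change.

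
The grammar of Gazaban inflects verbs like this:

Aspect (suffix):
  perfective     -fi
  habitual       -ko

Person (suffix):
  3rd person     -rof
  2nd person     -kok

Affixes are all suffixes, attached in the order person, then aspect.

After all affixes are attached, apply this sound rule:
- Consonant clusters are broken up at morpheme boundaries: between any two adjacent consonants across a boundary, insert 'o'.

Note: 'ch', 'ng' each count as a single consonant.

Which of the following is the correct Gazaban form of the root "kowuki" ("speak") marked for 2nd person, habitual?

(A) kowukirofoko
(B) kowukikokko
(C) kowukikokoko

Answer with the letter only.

Attach person 2nd person -kok → kowukikok.
Attach aspect habitual -ko → kowukikokko.
Apply epenthesis: kowukikokko → kowukikokoko.
So the correct form is kowukikokoko, option (C).
(B) kowukikokko is wrong: it fails to apply the sound rule(s).
(A) kowukirofoko is wrong: it uses 3rd person instead of 2nd person for person.

C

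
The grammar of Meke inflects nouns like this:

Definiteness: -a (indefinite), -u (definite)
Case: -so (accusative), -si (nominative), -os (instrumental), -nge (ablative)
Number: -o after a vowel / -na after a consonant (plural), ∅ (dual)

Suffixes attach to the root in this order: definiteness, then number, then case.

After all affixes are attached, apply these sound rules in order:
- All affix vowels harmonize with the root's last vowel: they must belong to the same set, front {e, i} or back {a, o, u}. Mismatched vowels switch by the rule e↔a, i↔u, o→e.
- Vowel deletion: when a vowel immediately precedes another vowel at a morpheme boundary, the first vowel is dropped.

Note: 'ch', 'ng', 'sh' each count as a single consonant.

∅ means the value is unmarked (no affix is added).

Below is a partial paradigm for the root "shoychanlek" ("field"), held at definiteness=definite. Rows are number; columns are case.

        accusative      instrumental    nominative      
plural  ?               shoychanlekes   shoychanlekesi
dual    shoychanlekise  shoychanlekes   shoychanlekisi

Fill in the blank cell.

Attach definiteness definite -u → shoychanleku.
Attach number plural -o (after vowel 'u') → shoychanlekuo.
Attach case accusative -so → shoychanlekuoso.
Apply vowel harmony: shoychanlekuoso → shoychanlekiese.
Apply vowel deletion: shoychanlekiese → shoychanlekese.

shoychanlekese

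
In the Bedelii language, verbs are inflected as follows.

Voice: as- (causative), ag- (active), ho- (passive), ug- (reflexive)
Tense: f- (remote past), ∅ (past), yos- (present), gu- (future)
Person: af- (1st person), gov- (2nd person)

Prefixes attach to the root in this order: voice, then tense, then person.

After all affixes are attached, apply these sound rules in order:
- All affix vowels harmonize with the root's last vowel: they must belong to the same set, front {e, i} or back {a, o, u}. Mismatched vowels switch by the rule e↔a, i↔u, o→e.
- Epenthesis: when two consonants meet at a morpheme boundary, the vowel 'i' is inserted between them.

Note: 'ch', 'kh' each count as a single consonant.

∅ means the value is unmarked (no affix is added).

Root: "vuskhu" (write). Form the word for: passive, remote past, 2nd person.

Attach voice passive ho- → hovuskhu.
Attach tense remote past f- → fhovuskhu.
Attach person 2nd person gov- → govfhovuskhu.
Vowel harmony: no change.
Apply epenthesis: govfhovuskhu → govifihovuskhu.

govifihovuskhu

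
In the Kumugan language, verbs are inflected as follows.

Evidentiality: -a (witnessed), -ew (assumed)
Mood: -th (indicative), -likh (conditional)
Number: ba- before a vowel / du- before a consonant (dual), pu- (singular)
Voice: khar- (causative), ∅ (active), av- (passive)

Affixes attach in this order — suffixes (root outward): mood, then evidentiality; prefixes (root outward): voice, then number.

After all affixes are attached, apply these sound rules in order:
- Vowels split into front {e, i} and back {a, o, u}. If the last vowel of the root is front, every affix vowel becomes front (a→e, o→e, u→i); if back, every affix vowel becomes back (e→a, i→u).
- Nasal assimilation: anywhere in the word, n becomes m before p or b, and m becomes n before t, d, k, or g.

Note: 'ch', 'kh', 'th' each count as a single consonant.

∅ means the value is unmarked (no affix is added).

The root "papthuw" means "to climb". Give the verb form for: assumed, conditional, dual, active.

dupapthuwlukhaw

Attach mood conditional -likh → papthuwlikh.
voice = active: zero marking, form stays papthuwlikh.
Attach evidentiality assumed -ew → papthuwlikhew.
Attach number dual du- (before consonant 'p') → dupapthuwlikhew.
Apply vowel harmony: dupapthuwlikhew → dupapthuwlukhaw.
Nasal assimilation: no change.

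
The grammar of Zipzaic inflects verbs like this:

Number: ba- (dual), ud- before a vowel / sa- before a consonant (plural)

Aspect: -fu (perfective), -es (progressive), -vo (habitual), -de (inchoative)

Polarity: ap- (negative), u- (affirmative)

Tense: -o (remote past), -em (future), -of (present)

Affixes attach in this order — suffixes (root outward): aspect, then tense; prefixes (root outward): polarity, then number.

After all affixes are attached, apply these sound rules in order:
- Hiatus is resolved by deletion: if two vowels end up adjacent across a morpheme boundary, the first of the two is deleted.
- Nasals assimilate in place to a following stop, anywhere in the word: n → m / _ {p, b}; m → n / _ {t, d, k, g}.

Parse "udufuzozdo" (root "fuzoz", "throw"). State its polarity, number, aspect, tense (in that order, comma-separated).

affirmative, plural, inchoative, remote past

Segment: ud-u-fuzoz-de-o.
polarity: u- → affirmative.
number: ud/sa- → plural.
aspect: -de → inchoative.
tense: -o → remote past.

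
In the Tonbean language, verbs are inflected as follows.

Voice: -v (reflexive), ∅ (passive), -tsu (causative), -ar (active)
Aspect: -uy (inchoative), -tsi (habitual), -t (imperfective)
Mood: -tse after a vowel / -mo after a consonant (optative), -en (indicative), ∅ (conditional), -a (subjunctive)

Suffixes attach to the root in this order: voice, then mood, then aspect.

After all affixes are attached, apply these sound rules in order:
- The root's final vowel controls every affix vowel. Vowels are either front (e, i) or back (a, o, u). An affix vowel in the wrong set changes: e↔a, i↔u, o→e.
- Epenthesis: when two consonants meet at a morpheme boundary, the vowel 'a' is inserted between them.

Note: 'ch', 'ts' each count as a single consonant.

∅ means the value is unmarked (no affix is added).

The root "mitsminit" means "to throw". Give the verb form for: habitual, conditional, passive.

voice = passive: zero marking, form stays mitsminit.
mood = conditional: zero marking, form stays mitsminit.
Attach aspect habitual -tsi → mitsminittsi.
Vowel harmony: no change.
Apply epenthesis: mitsminittsi → mitsminitatsi.

mitsminitatsi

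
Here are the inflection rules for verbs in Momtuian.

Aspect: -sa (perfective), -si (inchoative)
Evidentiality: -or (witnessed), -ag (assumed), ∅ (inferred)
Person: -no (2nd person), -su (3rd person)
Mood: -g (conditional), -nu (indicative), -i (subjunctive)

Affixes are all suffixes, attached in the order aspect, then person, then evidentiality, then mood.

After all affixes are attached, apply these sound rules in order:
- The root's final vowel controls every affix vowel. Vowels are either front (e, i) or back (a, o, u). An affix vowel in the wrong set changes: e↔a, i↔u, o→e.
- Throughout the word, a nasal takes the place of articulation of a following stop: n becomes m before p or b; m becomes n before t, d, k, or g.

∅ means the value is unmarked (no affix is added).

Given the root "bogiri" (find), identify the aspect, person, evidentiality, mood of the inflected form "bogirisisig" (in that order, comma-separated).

inchoative, 3rd person, inferred, conditional

Segment: bogiri-si-su-g.
aspect: -si → inchoative.
person: -su → 3rd person.
evidentiality: ∅ → inferred.
mood: -g → conditional.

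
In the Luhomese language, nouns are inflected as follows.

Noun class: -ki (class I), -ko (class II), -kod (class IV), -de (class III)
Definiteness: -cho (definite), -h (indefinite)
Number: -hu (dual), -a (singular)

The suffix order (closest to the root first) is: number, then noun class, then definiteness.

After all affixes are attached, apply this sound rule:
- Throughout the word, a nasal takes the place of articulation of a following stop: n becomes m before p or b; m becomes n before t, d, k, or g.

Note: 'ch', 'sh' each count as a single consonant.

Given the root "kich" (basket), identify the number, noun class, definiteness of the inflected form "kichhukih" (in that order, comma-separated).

dual, class I, indefinite

Segment: kich-hu-ki-h.
number: -hu → dual.
noun class: -ki → class I.
definiteness: -h → indefinite.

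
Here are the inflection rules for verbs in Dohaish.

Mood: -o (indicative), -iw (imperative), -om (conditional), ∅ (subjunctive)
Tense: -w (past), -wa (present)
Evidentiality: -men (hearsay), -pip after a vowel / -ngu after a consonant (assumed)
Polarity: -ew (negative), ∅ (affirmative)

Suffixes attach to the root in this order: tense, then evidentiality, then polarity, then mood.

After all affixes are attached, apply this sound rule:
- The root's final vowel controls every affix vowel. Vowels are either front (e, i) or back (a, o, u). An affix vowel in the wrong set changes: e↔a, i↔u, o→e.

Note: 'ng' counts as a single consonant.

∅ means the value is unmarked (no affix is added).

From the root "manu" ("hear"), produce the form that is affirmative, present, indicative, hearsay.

Attach tense present -wa → manuwa.
Attach evidentiality hearsay -men → manuwamen.
polarity = affirmative: zero marking, form stays manuwamen.
Attach mood indicative -o → manuwameno.
Apply vowel harmony: manuwameno → manuwamano.

manuwamano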